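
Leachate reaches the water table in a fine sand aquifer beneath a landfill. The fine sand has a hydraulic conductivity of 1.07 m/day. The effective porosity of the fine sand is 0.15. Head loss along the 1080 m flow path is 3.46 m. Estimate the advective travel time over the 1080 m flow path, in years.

129

Hydraulic gradient i = Δh / L = 3.46 / 1080 = 0.003204.
Darcy flux q = K · i = 1.070 × 0.003204 = 0.003428 m/day.
Seepage velocity v = q / n_e = 0.003428 / 0.15 = 0.02285 m/day.
Travel time t = L / v = 1080 / 0.02285 = 47258 days = 129.4 years.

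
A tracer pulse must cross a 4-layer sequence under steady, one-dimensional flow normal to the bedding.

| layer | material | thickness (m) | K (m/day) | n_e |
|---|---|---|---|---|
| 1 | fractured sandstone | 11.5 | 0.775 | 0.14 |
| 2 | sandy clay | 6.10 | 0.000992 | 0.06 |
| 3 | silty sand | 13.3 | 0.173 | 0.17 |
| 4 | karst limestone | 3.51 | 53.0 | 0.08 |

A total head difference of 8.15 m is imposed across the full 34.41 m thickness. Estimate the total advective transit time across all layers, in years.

With flow normal to the layers, continuity requires the same specific discharge q through every layer.
Σ(b_i/K_i) = 11.5/0.775 + 6.10/0.000992 + 13.3/0.173 + 3.51/53.0 = 6241 d.
q = Δh / Σ(b_i/K_i) = 8.15 / 6241 = 0.001306 m/day.
In each layer the seepage velocity is v_i = q/n_i, so the layer transit time is t_i = b_i·n_i / q:
  layer 1 (fractured sandstone): t_1 = 11.5 × 0.14 / 0.001306 = 1233 d
  layer 2 (sandy clay): t_2 = 6.10 × 0.06 / 0.001306 = 280.3 d
  layer 3 (silty sand): t_3 = 13.3 × 0.17 / 0.001306 = 1731 d
  layer 4 (karst limestone): t_4 = 3.51 × 0.08 / 0.001306 = 215.0 d
Total t = Σ t_i = 3460 days = 9.472 years.

9.47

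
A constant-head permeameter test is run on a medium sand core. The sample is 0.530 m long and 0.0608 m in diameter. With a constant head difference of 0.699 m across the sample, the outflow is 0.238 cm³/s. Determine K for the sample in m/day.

5.37

Cross-sectional area A = π·(d/2)² = π × (0.0608/2)² = 0.002903 m².
Convert discharge: 0.238 cm³/s = 2.380e-07 m³/s.
Darcy's law rearranged: K = Q·L / (A·Δh) = 2.380e-07 × 0.530 / (0.002903 × 0.699) = 6.216e-05 m/s = 5.370 m/day.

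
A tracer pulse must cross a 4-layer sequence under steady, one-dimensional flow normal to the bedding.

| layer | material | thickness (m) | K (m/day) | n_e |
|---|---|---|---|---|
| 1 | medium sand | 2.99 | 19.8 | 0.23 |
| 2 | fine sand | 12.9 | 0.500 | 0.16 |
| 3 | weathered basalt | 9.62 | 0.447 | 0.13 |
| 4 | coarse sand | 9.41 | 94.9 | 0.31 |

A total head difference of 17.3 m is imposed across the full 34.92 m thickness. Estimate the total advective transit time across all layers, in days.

With flow normal to the layers, continuity requires the same specific discharge q through every layer.
Σ(b_i/K_i) = 2.99/19.8 + 12.9/0.500 + 9.62/0.447 + 9.41/94.9 = 47.57 d.
q = Δh / Σ(b_i/K_i) = 17.3 / 47.57 = 0.3637 m/day.
In each layer the seepage velocity is v_i = q/n_i, so the layer transit time is t_i = b_i·n_i / q:
  layer 1 (medium sand): t_1 = 2.99 × 0.23 / 0.3637 = 1.891 d
  layer 2 (fine sand): t_2 = 12.9 × 0.16 / 0.3637 = 5.676 d
  layer 3 (weathered basalt): t_3 = 9.62 × 0.13 / 0.3637 = 3.439 d
  layer 4 (coarse sand): t_4 = 9.41 × 0.31 / 0.3637 = 8.021 d
Total t = Σ t_i = 19.03 days.

19.0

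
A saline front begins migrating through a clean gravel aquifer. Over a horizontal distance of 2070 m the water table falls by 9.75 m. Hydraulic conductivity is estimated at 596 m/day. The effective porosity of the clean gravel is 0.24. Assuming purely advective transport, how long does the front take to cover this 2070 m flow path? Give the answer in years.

Hydraulic gradient i = Δh / L = 9.75 / 2070 = 0.004710.
Darcy flux q = K · i = 596.0 × 0.004710 = 2.807 m/day.
Seepage velocity v = q / n_e = 2.807 / 0.24 = 11.70 m/day.
Travel time t = L / v = 2070 / 11.70 = 177.0 days = 0.4845 years.

0.485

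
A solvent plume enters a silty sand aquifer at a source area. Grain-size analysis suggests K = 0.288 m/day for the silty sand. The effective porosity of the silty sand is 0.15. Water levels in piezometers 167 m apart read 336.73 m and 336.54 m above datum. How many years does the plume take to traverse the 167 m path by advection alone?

209

Hydraulic gradient i = (336.73 − 336.54) / 167 = 0.19 / 167 = 0.001138.
Darcy flux q = K · i = 0.2880 × 0.001138 = 0.0003277 m/day.
Seepage velocity v = q / n_e = 0.0003277 / 0.15 = 0.002184 m/day.
Travel time t = L / v = 167 / 0.002184 = 76450 days = 209.3 years.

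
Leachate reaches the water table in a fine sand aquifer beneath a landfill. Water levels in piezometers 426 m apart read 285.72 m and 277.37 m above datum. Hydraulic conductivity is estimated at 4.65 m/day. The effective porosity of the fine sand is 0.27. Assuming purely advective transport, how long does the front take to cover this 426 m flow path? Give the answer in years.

Hydraulic gradient i = (285.72 − 277.37) / 426 = 8.35 / 426 = 0.01960.
Darcy flux q = K · i = 4.650 × 0.01960 = 0.09114 m/day.
Seepage velocity v = q / n_e = 0.09114 / 0.27 = 0.3376 m/day.
Travel time t = L / v = 426 / 0.3376 = 1262 days = 3.455 years.

3.46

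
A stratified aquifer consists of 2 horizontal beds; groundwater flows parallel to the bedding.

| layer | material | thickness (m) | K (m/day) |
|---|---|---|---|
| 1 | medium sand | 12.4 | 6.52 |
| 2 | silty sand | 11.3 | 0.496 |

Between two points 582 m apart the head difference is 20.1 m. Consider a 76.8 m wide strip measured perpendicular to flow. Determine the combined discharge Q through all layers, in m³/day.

Flow is parallel to layering, so each bed carries its own Darcy discharge and the transmissivities add.
Σ(K_i·b_i) = 6.52×12.4 + 0.496×11.3 = 86.45 m²/day.
Hydraulic gradient i = Δh / L = 20.1 / 582 = 0.03454.
Q = Σ(K_i·b_i) · W · i = 86.45 × 76.8 × 0.03454 = 229.3 m³/day.

229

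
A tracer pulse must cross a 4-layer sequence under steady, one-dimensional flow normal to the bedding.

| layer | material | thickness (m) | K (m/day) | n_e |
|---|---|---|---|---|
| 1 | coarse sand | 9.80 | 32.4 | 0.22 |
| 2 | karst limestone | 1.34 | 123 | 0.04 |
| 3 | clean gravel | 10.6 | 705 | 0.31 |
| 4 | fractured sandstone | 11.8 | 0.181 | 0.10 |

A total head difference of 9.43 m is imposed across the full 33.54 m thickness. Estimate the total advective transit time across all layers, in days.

46.4

With flow normal to the layers, continuity requires the same specific discharge q through every layer.
Σ(b_i/K_i) = 9.80/32.4 + 1.34/123 + 10.6/705 + 11.8/0.181 = 65.52 d.
q = Δh / Σ(b_i/K_i) = 9.43 / 65.52 = 0.1439 m/day.
In each layer the seepage velocity is v_i = q/n_i, so the layer transit time is t_i = b_i·n_i / q:
  layer 1 (coarse sand): t_1 = 9.80 × 0.22 / 0.1439 = 14.98 d
  layer 2 (karst limestone): t_2 = 1.34 × 0.04 / 0.1439 = 0.3724 d
  layer 3 (clean gravel): t_3 = 10.6 × 0.31 / 0.1439 = 22.83 d
  layer 4 (fractured sandstone): t_4 = 11.8 × 0.10 / 0.1439 = 8.199 d
Total t = Σ t_i = 46.38 days.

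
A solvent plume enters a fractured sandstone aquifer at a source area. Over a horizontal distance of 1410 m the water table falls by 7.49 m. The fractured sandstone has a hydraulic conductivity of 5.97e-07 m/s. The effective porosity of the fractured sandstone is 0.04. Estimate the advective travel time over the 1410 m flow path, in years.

564

Convert K: 5.97e-07 m/s × 86400 = 0.05158 m/day.
Hydraulic gradient i = Δh / L = 7.49 / 1410 = 0.005312.
Darcy flux q = K · i = 0.05158 × 0.005312 = 0.0002740 m/day.
Seepage velocity v = q / n_e = 0.0002740 / 0.04 = 0.006850 m/day.
Travel time t = L / v = 1410 / 0.006850 = 2.058e+05 days = 563.6 years.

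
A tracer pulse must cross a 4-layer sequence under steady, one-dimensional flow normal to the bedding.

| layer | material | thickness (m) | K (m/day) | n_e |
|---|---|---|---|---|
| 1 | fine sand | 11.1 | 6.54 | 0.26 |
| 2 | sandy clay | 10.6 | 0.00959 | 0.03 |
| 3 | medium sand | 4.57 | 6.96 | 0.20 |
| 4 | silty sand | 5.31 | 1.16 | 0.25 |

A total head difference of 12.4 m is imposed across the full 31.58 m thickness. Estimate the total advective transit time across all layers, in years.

With flow normal to the layers, continuity requires the same specific discharge q through every layer.
Σ(b_i/K_i) = 11.1/6.54 + 10.6/0.00959 + 4.57/6.96 + 5.31/1.16 = 1112 d.
q = Δh / Σ(b_i/K_i) = 12.4 / 1112 = 0.01115 m/day.
In each layer the seepage velocity is v_i = q/n_i, so the layer transit time is t_i = b_i·n_i / q:
  layer 1 (fine sand): t_1 = 11.1 × 0.26 / 0.01115 = 258.9 d
  layer 2 (sandy clay): t_2 = 10.6 × 0.03 / 0.01115 = 28.52 d
  layer 3 (medium sand): t_3 = 4.57 × 0.20 / 0.01115 = 81.98 d
  layer 4 (silty sand): t_4 = 5.31 × 0.25 / 0.01115 = 119.1 d
Total t = Σ t_i = 488.4 days = 1.337 years.

1.34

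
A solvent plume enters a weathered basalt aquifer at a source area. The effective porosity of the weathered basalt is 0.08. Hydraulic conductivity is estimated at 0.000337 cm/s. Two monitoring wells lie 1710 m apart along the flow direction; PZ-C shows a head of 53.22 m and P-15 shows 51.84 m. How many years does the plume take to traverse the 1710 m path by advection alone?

1590

Convert K: 0.000337 cm/s × 864 = 0.2912 m/day.
Hydraulic gradient i = (53.22 − 51.84) / 1710 = 1.38 / 1710 = 0.0008070.
Darcy flux q = K · i = 0.2912 × 0.0008070 = 0.0002350 m/day.
Seepage velocity v = q / n_e = 0.0002350 / 0.08 = 0.002937 m/day.
Travel time t = L / v = 1710 / 0.002937 = 5.822e+05 days = 1594 years.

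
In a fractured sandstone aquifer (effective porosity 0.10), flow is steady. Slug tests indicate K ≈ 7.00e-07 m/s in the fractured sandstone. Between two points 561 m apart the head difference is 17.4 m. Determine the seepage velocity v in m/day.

0.0188

Convert K: 7.00e-07 m/s × 86400 = 0.06048 m/day.
Hydraulic gradient i = Δh / L = 17.4 / 561 = 0.03102.
Darcy flux q = K · i = 0.06048 × 0.03102 = 0.001876 m/day.
Seepage velocity v = q / n_e = 0.001876 / 0.10 = 0.01876 m/day.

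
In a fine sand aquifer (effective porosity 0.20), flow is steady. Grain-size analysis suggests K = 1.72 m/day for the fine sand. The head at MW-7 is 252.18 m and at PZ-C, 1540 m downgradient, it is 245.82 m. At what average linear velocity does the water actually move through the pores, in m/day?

Hydraulic gradient i = (252.18 − 245.82) / 1540 = 6.36 / 1540 = 0.004130.
Darcy flux q = K · i = 1.720 × 0.004130 = 0.007103 m/day.
Seepage velocity v = q / n_e = 0.007103 / 0.20 = 0.03552 m/day.

0.0355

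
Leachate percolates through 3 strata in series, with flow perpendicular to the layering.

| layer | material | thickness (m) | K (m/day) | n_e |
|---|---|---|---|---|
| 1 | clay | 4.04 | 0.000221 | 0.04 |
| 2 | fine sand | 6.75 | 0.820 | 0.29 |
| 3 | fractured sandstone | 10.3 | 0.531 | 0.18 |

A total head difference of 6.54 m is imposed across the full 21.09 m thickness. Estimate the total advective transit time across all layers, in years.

30.5

With flow normal to the layers, continuity requires the same specific discharge q through every layer.
Σ(b_i/K_i) = 4.04/0.000221 + 6.75/0.820 + 10.3/0.531 = 18308 d.
q = Δh / Σ(b_i/K_i) = 6.54 / 18308 = 0.0003572 m/day.
In each layer the seepage velocity is v_i = q/n_i, so the layer transit time is t_i = b_i·n_i / q:
  layer 1 (clay): t_1 = 4.04 × 0.04 / 0.0003572 = 452.4 d
  layer 2 (fine sand): t_2 = 6.75 × 0.29 / 0.0003572 = 5480 d
  layer 3 (fractured sandstone): t_3 = 10.3 × 0.18 / 0.0003572 = 5190 d
Total t = Σ t_i = 11122 days = 30.45 years.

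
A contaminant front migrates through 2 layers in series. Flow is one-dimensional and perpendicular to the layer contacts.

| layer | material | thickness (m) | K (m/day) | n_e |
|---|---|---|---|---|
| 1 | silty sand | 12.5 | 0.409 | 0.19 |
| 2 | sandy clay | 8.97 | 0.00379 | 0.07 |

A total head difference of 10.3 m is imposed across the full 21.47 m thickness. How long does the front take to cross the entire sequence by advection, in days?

699

With flow normal to the layers, continuity requires the same specific discharge q through every layer.
Σ(b_i/K_i) = 12.5/0.409 + 8.97/0.00379 = 2397 d.
q = Δh / Σ(b_i/K_i) = 10.3 / 2397 = 0.004296 m/day.
In each layer the seepage velocity is v_i = q/n_i, so the layer transit time is t_i = b_i·n_i / q:
  layer 1 (silty sand): t_1 = 12.5 × 0.19 / 0.004296 = 552.8 d
  layer 2 (sandy clay): t_2 = 8.97 × 0.07 / 0.004296 = 146.1 d
Total t = Σ t_i = 698.9 days.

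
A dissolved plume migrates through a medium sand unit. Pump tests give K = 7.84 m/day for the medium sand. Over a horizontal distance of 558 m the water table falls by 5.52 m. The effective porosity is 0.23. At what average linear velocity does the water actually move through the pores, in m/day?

Hydraulic gradient i = Δh / L = 5.52 / 558 = 0.009892.
Darcy flux q = K · i = 7.840 × 0.009892 = 0.07756 m/day.
Seepage velocity v = q / n_e = 0.07756 / 0.23 = 0.3372 m/day.

0.337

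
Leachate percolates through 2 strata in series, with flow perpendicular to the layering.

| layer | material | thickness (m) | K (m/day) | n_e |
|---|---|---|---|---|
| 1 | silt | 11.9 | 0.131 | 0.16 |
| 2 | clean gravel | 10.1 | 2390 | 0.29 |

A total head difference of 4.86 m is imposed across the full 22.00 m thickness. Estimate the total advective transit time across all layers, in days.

90.3

With flow normal to the layers, continuity requires the same specific discharge q through every layer.
Σ(b_i/K_i) = 11.9/0.131 + 10.1/2390 = 90.84 d.
q = Δh / Σ(b_i/K_i) = 4.86 / 90.84 = 0.05350 m/day.
In each layer the seepage velocity is v_i = q/n_i, so the layer transit time is t_i = b_i·n_i / q:
  layer 1 (silt): t_1 = 11.9 × 0.16 / 0.05350 = 35.59 d
  layer 2 (clean gravel): t_2 = 10.1 × 0.29 / 0.05350 = 54.75 d
Total t = Σ t_i = 90.34 days.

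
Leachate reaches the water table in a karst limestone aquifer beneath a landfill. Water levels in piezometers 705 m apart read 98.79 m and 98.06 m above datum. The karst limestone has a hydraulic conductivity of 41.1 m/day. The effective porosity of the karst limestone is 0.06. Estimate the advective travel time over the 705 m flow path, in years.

2.72

Hydraulic gradient i = (98.79 − 98.06) / 705 = 0.73 / 705 = 0.001035.
Darcy flux q = K · i = 41.10 × 0.001035 = 0.04256 m/day.
Seepage velocity v = q / n_e = 0.04256 / 0.06 = 0.7093 m/day.
Travel time t = L / v = 705 / 0.7093 = 994.0 days = 2.721 years.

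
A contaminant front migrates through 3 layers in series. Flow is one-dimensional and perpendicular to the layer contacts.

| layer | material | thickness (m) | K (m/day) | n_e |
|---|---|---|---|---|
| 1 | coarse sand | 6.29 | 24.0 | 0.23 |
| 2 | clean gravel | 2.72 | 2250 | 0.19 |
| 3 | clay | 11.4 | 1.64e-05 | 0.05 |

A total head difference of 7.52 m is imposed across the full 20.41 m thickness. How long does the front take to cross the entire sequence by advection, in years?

641

With flow normal to the layers, continuity requires the same specific discharge q through every layer.
Σ(b_i/K_i) = 6.29/24.0 + 2.72/2250 + 11.4/1.64e-05 = 6.951e+05 d.
q = Δh / Σ(b_i/K_i) = 7.52 / 6.951e+05 = 1.082e-05 m/day.
In each layer the seepage velocity is v_i = q/n_i, so the layer transit time is t_i = b_i·n_i / q:
  layer 1 (coarse sand): t_1 = 6.29 × 0.23 / 1.082e-05 = 1.337e+05 d
  layer 2 (clean gravel): t_2 = 2.72 × 0.19 / 1.082e-05 = 47771 d
  layer 3 (clay): t_3 = 11.4 × 0.05 / 1.082e-05 = 52689 d
Total t = Σ t_i = 2.342e+05 days = 641.2 years.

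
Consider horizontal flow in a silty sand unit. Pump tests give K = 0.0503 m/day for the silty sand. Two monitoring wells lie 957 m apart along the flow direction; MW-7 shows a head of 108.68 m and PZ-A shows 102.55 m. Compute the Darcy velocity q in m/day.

0.000322

Hydraulic gradient i = (108.68 − 102.55) / 957 = 6.13 / 957 = 0.006405.
Specific discharge q = K · i = 0.05030 × 0.006405 = 0.0003222 m/day.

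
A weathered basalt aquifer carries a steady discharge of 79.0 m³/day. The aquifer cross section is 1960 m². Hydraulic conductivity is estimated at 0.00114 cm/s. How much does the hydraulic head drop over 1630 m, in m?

66.7

Convert K: 0.00114 cm/s × 864 = 0.9850 m/day.
From Q = K·A·i, i = Q / (K·A) = 79.0 / (0.9850 × 1960) = 0.04092.
Head loss Δh = i · L = 0.04092 × 1630 = 66.70 m.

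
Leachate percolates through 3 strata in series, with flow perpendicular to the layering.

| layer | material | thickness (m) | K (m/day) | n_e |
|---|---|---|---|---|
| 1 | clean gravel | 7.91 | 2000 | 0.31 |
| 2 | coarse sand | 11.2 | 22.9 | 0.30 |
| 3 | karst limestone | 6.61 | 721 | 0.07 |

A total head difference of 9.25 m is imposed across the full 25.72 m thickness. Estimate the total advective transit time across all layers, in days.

0.341

With flow normal to the layers, continuity requires the same specific discharge q through every layer.
Σ(b_i/K_i) = 7.91/2000 + 11.2/22.9 + 6.61/721 = 0.5022 d.
q = Δh / Σ(b_i/K_i) = 9.25 / 0.5022 = 18.42 m/day.
In each layer the seepage velocity is v_i = q/n_i, so the layer transit time is t_i = b_i·n_i / q:
  layer 1 (clean gravel): t_1 = 7.91 × 0.31 / 18.42 = 0.1331 d
  layer 2 (coarse sand): t_2 = 11.2 × 0.30 / 18.42 = 0.1824 d
  layer 3 (karst limestone): t_3 = 6.61 × 0.07 / 18.42 = 0.02512 d
Total t = Σ t_i = 0.3407 days.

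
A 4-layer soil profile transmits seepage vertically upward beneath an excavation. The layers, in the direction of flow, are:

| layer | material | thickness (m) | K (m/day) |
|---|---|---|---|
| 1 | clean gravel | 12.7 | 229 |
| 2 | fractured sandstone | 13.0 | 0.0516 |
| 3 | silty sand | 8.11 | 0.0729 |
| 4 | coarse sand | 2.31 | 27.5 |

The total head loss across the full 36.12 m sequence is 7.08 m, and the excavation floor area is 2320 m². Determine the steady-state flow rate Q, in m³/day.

Flow is perpendicular to layering, so the layers act in series and the equivalent K is the thickness-weighted harmonic mean.
Total thickness L = 12.7 + 13.0 + 8.11 + 2.31 = 36.12 m.
Σ(b_i/K_i) = 12.7/229 + 13.0/0.0516 + 8.11/0.0729 + 2.31/27.5 = 363.3 d.
K_eq = L / Σ(b_i/K_i) = 36.12 / 363.3 = 0.09941 m/day.
Q = K_eq · A · (Δh/L) = 0.09941 × 2320 × (7.08/36.12) = 45.21 m³/day.

45.2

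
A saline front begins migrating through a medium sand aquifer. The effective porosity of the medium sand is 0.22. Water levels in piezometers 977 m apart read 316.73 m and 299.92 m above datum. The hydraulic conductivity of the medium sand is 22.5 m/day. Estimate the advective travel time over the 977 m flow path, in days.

555

Hydraulic gradient i = (316.73 − 299.92) / 977 = 16.81 / 977 = 0.01721.
Darcy flux q = K · i = 22.50 × 0.01721 = 0.3871 m/day.
Seepage velocity v = q / n_e = 0.3871 / 0.22 = 1.760 m/day.
Travel time t = L / v = 977 / 1.760 = 555.2 days.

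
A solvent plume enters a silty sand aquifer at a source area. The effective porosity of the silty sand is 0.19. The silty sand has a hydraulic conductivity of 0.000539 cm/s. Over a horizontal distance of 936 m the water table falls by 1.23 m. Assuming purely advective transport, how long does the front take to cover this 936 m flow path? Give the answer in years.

Convert K: 0.000539 cm/s × 864 = 0.4657 m/day.
Hydraulic gradient i = Δh / L = 1.23 / 936 = 0.001314.
Darcy flux q = K · i = 0.4657 × 0.001314 = 0.0006120 m/day.
Seepage velocity v = q / n_e = 0.0006120 / 0.19 = 0.003221 m/day.
Travel time t = L / v = 936 / 0.003221 = 2.906e+05 days = 795.6 years.

796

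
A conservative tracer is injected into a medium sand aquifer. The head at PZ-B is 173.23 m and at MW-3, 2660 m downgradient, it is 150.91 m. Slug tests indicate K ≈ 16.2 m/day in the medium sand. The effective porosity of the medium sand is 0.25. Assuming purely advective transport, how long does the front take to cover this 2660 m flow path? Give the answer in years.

13.4

Hydraulic gradient i = (173.23 − 150.91) / 2660 = 22.32 / 2660 = 0.008391.
Darcy flux q = K · i = 16.20 × 0.008391 = 0.1359 m/day.
Seepage velocity v = q / n_e = 0.1359 / 0.25 = 0.5437 m/day.
Travel time t = L / v = 2660 / 0.5437 = 4892 days = 13.39 years.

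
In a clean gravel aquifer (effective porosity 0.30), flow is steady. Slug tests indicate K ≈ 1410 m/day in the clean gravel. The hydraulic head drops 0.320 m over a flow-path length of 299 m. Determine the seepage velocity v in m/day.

5.03

Hydraulic gradient i = Δh / L = 0.320 / 299 = 0.001070.
Darcy flux q = K · i = 1410 × 0.001070 = 1.509 m/day.
Seepage velocity v = q / n_e = 1.509 / 0.30 = 5.030 m/day.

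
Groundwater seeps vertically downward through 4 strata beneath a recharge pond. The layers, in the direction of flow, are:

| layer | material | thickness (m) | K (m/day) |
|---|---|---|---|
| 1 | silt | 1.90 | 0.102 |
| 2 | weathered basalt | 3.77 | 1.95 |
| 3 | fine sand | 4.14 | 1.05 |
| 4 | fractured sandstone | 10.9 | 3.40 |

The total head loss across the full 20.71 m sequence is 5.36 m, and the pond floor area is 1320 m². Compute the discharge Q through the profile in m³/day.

255

Flow is perpendicular to layering, so the layers act in series and the equivalent K is the thickness-weighted harmonic mean.
Total thickness L = 1.90 + 3.77 + 4.14 + 10.9 = 20.71 m.
Σ(b_i/K_i) = 1.90/0.102 + 3.77/1.95 + 4.14/1.05 + 10.9/3.40 = 27.71 d.
K_eq = L / Σ(b_i/K_i) = 20.71 / 27.71 = 0.7474 m/day.
Q = K_eq · A · (Δh/L) = 0.7474 × 1320 × (5.36/20.71) = 255.3 m³/day.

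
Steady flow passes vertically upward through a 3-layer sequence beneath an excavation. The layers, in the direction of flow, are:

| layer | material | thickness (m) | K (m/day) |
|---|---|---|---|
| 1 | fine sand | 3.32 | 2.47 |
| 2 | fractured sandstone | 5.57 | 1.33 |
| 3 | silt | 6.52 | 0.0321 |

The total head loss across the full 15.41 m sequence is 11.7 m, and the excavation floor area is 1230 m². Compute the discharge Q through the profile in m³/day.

Flow is perpendicular to layering, so the layers act in series and the equivalent K is the thickness-weighted harmonic mean.
Total thickness L = 3.32 + 5.57 + 6.52 = 15.41 m.
Σ(b_i/K_i) = 3.32/2.47 + 5.57/1.33 + 6.52/0.0321 = 208.6 d.
K_eq = L / Σ(b_i/K_i) = 15.41 / 208.6 = 0.07386 m/day.
Q = K_eq · A · (Δh/L) = 0.07386 × 1230 × (11.7/15.41) = 68.97 m³/day.

69.0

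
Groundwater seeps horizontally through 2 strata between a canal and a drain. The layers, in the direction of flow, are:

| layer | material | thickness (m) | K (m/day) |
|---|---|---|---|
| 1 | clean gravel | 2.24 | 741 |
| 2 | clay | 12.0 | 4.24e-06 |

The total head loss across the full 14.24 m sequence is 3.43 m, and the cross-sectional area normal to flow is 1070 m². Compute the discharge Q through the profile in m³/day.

0.00130

Flow is perpendicular to layering, so the layers act in series and the equivalent K is the thickness-weighted harmonic mean.
Total thickness L = 2.24 + 12.0 = 14.24 m.
Σ(b_i/K_i) = 2.24/741 + 12.0/4.24e-06 = 2.830e+06 d.
K_eq = L / Σ(b_i/K_i) = 14.24 / 2.830e+06 = 5.031e-06 m/day.
Q = K_eq · A · (Δh/L) = 5.031e-06 × 1070 × (3.43/14.24) = 0.001297 m³/day.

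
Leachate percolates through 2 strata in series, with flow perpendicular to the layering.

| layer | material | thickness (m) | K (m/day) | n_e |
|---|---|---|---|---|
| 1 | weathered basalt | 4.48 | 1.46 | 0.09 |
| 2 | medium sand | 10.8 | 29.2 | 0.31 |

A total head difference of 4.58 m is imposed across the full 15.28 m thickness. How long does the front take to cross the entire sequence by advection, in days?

2.82

With flow normal to the layers, continuity requires the same specific discharge q through every layer.
Σ(b_i/K_i) = 4.48/1.46 + 10.8/29.2 = 3.438 d.
q = Δh / Σ(b_i/K_i) = 4.58 / 3.438 = 1.332 m/day.
In each layer the seepage velocity is v_i = q/n_i, so the layer transit time is t_i = b_i·n_i / q:
  layer 1 (weathered basalt): t_1 = 4.48 × 0.09 / 1.332 = 0.3027 d
  layer 2 (medium sand): t_2 = 10.8 × 0.31 / 1.332 = 2.513 d
Total t = Σ t_i = 2.816 days.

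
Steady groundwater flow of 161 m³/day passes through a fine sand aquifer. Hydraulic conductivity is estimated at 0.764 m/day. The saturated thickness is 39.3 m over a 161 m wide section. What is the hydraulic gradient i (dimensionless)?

0.0333

Cross-sectional area A = 161 × 39.3 = 6327 m².
From Q = K·A·i, i = Q / (K·A) = 161 / (0.7640 × 6327) = 0.03331.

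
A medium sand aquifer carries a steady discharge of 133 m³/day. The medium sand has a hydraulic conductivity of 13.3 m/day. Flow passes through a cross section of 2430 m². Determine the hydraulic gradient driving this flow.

From Q = K·A·i, i = Q / (K·A) = 133 / (13.30 × 2430) = 0.004115.

0.00412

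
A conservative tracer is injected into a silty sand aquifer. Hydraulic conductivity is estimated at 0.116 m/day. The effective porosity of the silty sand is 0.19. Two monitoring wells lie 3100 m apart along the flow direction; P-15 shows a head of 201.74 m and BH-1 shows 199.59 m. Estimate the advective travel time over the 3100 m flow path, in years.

Hydraulic gradient i = (201.74 − 199.59) / 3100 = 2.15 / 3100 = 0.0006935.
Darcy flux q = K · i = 0.1160 × 0.0006935 = 8.045e-05 m/day.
Seepage velocity v = q / n_e = 8.045e-05 / 0.19 = 0.0004234 m/day.
Travel time t = L / v = 3100 / 0.0004234 = 7.321e+06 days = 20044 years.

20000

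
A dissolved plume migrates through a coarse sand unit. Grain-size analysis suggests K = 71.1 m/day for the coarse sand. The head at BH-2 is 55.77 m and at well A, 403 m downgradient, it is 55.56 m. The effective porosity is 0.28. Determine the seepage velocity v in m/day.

0.132

Hydraulic gradient i = (55.77 − 55.56) / 403 = 0.21 / 403 = 0.0005211.
Darcy flux q = K · i = 71.10 × 0.0005211 = 0.03705 m/day.
Seepage velocity v = q / n_e = 0.03705 / 0.28 = 0.1323 m/day.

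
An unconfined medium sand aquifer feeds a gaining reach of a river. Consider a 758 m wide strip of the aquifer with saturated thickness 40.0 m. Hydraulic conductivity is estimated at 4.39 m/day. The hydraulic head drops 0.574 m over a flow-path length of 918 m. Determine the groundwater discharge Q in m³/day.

Cross-sectional area A = 758 × 40.0 = 30320 m².
Hydraulic gradient i = Δh / L = 0.574 / 918 = 0.0006253.
Darcy's law: Q = K · A · i = 4.390 × 30320 × 0.0006253 = 83.23 m³/day.

83.2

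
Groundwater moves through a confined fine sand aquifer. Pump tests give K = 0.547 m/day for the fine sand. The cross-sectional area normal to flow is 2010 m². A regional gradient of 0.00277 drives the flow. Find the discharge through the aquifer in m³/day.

3.05

Hydraulic gradient i = 0.00277.
Darcy's law: Q = K · A · i = 0.5470 × 2010 × 0.002770 = 3.046 m³/day.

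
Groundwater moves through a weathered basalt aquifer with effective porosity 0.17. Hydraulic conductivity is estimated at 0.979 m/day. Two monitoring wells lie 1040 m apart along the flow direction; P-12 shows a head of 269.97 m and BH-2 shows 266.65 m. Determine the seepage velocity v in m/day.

0.0184

Hydraulic gradient i = (269.97 − 266.65) / 1040 = 3.32 / 1040 = 0.003192.
Darcy flux q = K · i = 0.9790 × 0.003192 = 0.003125 m/day.
Seepage velocity v = q / n_e = 0.003125 / 0.17 = 0.01838 m/day.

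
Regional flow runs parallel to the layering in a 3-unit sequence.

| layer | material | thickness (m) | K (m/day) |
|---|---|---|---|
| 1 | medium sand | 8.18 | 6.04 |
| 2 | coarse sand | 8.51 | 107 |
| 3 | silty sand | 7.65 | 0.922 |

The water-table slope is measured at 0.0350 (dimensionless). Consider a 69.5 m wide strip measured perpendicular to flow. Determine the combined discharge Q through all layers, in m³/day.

Flow is parallel to layering, so each bed carries its own Darcy discharge and the transmissivities add.
Σ(K_i·b_i) = 6.04×8.18 + 107×8.51 + 0.922×7.65 = 967.0 m²/day.
Hydraulic gradient i = 0.0350.
Q = Σ(K_i·b_i) · W · i = 967.0 × 69.5 × 0.03500 = 2352 m³/day.

2350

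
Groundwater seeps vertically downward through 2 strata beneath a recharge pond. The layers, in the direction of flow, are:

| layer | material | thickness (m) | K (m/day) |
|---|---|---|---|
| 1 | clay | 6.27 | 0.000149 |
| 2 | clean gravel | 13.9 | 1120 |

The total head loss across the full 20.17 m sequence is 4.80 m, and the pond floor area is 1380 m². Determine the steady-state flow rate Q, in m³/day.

Flow is perpendicular to layering, so the layers act in series and the equivalent K is the thickness-weighted harmonic mean.
Total thickness L = 6.27 + 13.9 = 20.17 m.
Σ(b_i/K_i) = 6.27/0.000149 + 13.9/1120 = 42081 d.
K_eq = L / Σ(b_i/K_i) = 20.17 / 42081 = 0.0004793 m/day.
Q = K_eq · A · (Δh/L) = 0.0004793 × 1380 × (4.80/20.17) = 0.1574 m³/day.

0.157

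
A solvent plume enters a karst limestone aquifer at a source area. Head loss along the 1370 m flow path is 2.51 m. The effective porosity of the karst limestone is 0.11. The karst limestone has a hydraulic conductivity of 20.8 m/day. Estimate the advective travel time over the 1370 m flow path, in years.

Hydraulic gradient i = Δh / L = 2.51 / 1370 = 0.001832.
Darcy flux q = K · i = 20.80 × 0.001832 = 0.03811 m/day.
Seepage velocity v = q / n_e = 0.03811 / 0.11 = 0.3464 m/day.
Travel time t = L / v = 1370 / 0.3464 = 3955 days = 10.83 years.

10.8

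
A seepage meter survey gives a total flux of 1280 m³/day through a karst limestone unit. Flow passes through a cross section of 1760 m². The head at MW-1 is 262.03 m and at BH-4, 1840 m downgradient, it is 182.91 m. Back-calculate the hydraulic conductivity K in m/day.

Hydraulic gradient i = (262.03 − 182.91) / 1840 = 79.12 / 1840 = 0.04300.
From Q = K·A·i, K = Q / (A·i) = 1280 / (1760 × 0.04300) = 16.91 m/day.

16.9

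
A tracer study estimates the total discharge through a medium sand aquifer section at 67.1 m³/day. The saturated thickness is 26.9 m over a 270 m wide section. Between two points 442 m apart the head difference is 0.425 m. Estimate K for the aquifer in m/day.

9.61

Cross-sectional area A = 270 × 26.9 = 7263 m².
Hydraulic gradient i = Δh / L = 0.425 / 442 = 0.0009615.
From Q = K·A·i, K = Q / (A·i) = 67.1 / (7263 × 0.0009615) = 9.608 m/day.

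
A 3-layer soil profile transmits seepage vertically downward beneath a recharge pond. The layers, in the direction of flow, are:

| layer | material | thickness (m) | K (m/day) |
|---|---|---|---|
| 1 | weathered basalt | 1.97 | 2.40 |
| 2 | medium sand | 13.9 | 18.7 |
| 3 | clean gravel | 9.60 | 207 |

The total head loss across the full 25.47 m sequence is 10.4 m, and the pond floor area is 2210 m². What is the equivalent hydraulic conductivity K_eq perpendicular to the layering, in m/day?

15.8

Flow is perpendicular to layering, so the layers act in series and the equivalent K is the thickness-weighted harmonic mean.
Total thickness L = 1.97 + 13.9 + 9.60 = 25.47 m.
Σ(b_i/K_i) = 1.97/2.40 + 13.9/18.7 + 9.60/207 = 1.611 d.
K_eq = L / Σ(b_i/K_i) = 25.47 / 1.611 = 15.81 m/day.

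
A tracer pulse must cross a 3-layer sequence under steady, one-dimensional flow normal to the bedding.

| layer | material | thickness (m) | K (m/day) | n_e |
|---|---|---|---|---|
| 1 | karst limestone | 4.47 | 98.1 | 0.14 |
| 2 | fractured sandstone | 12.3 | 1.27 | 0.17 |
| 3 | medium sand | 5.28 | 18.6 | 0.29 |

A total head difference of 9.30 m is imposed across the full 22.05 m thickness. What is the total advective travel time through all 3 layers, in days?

With flow normal to the layers, continuity requires the same specific discharge q through every layer.
Σ(b_i/K_i) = 4.47/98.1 + 12.3/1.27 + 5.28/18.6 = 10.01 d.
q = Δh / Σ(b_i/K_i) = 9.30 / 10.01 = 0.9287 m/day.
In each layer the seepage velocity is v_i = q/n_i, so the layer transit time is t_i = b_i·n_i / q:
  layer 1 (karst limestone): t_1 = 4.47 × 0.14 / 0.9287 = 0.6739 d
  layer 2 (fractured sandstone): t_2 = 12.3 × 0.17 / 0.9287 = 2.252 d
  layer 3 (medium sand): t_3 = 5.28 × 0.29 / 0.9287 = 1.649 d
Total t = Σ t_i = 4.574 days.

4.57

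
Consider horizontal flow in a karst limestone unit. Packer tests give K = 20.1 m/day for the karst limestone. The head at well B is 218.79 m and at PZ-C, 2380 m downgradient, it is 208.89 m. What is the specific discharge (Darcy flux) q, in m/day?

0.0836

Hydraulic gradient i = (218.79 − 208.89) / 2380 = 9.9 / 2380 = 0.004160.
Specific discharge q = K · i = 20.10 × 0.004160 = 0.08361 m/day.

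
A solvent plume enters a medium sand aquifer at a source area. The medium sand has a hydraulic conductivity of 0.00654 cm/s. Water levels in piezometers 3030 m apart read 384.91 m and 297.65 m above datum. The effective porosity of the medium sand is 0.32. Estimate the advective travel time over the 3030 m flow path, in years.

Convert K: 0.00654 cm/s × 864 = 5.651 m/day.
Hydraulic gradient i = (384.91 − 297.65) / 3030 = 87.26 / 3030 = 0.02880.
Darcy flux q = K · i = 5.651 × 0.02880 = 0.1627 m/day.
Seepage velocity v = q / n_e = 0.1627 / 0.32 = 0.5085 m/day.
Travel time t = L / v = 3030 / 0.5085 = 5958 days = 16.31 years.

16.3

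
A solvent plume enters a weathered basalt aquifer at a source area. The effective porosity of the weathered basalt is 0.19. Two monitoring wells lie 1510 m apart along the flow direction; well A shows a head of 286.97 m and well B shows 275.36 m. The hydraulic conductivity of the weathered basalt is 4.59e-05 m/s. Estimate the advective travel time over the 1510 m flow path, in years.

Convert K: 4.59e-05 m/s × 86400 = 3.966 m/day.
Hydraulic gradient i = (286.97 − 275.36) / 1510 = 11.61 / 1510 = 0.007689.
Darcy flux q = K · i = 3.966 × 0.007689 = 0.03049 m/day.
Seepage velocity v = q / n_e = 0.03049 / 0.19 = 0.1605 m/day.
Travel time t = L / v = 1510 / 0.1605 = 9409 days = 25.76 years.

25.8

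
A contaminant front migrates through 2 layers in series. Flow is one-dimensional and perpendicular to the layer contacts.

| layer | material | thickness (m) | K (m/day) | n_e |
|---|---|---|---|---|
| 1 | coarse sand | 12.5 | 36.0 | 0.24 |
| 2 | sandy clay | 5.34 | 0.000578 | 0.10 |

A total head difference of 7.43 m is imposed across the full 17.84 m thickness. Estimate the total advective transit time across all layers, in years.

12.0

With flow normal to the layers, continuity requires the same specific discharge q through every layer.
Σ(b_i/K_i) = 12.5/36.0 + 5.34/0.000578 = 9239 d.
q = Δh / Σ(b_i/K_i) = 7.43 / 9239 = 0.0008042 m/day.
In each layer the seepage velocity is v_i = q/n_i, so the layer transit time is t_i = b_i·n_i / q:
  layer 1 (coarse sand): t_1 = 12.5 × 0.24 / 0.0008042 = 3730 d
  layer 2 (sandy clay): t_2 = 5.34 × 0.10 / 0.0008042 = 664.0 d
Total t = Σ t_i = 4394 days = 12.03 years.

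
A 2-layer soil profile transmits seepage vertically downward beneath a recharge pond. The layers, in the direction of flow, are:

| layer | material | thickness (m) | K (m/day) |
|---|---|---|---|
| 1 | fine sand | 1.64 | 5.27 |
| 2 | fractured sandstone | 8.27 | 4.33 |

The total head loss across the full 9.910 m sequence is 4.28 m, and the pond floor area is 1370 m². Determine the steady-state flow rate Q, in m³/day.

2640

Flow is perpendicular to layering, so the layers act in series and the equivalent K is the thickness-weighted harmonic mean.
Total thickness L = 1.64 + 8.27 = 9.910 m.
Σ(b_i/K_i) = 1.64/5.27 + 8.27/4.33 = 2.221 d.
K_eq = L / Σ(b_i/K_i) = 9.910 / 2.221 = 4.462 m/day.
Q = K_eq · A · (Δh/L) = 4.462 × 1370 × (4.28/9.910) = 2640 m³/day.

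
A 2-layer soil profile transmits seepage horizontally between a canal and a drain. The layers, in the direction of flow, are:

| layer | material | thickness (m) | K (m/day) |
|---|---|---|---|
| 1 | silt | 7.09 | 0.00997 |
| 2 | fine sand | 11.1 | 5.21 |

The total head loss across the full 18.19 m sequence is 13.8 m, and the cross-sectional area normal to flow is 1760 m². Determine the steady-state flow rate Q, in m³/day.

Flow is perpendicular to layering, so the layers act in series and the equivalent K is the thickness-weighted harmonic mean.
Total thickness L = 7.09 + 11.1 = 18.19 m.
Σ(b_i/K_i) = 7.09/0.00997 + 11.1/5.21 = 713.3 d.
K_eq = L / Σ(b_i/K_i) = 18.19 / 713.3 = 0.02550 m/day.
Q = K_eq · A · (Δh/L) = 0.02550 × 1760 × (13.8/18.19) = 34.05 m³/day.

34.1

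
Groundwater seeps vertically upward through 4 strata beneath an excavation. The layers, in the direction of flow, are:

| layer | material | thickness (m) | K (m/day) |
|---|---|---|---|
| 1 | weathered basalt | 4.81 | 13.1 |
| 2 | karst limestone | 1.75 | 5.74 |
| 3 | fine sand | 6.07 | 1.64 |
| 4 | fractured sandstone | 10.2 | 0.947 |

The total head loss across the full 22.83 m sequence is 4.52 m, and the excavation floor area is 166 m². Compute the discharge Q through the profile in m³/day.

Flow is perpendicular to layering, so the layers act in series and the equivalent K is the thickness-weighted harmonic mean.
Total thickness L = 4.81 + 1.75 + 6.07 + 10.2 = 22.83 m.
Σ(b_i/K_i) = 4.81/13.1 + 1.75/5.74 + 6.07/1.64 + 10.2/0.947 = 15.14 d.
K_eq = L / Σ(b_i/K_i) = 22.83 / 15.14 = 1.508 m/day.
Q = K_eq · A · (Δh/L) = 1.508 × 166 × (4.52/22.83) = 49.55 m³/day.

49.5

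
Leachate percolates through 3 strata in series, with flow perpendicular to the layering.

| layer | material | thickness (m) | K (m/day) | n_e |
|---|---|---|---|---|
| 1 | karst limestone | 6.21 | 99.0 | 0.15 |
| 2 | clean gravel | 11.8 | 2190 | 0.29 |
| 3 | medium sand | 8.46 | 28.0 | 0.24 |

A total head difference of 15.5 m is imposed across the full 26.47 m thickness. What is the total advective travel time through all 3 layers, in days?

0.152

With flow normal to the layers, continuity requires the same specific discharge q through every layer.
Σ(b_i/K_i) = 6.21/99.0 + 11.8/2190 + 8.46/28.0 = 0.3703 d.
q = Δh / Σ(b_i/K_i) = 15.5 / 0.3703 = 41.86 m/day.
In each layer the seepage velocity is v_i = q/n_i, so the layer transit time is t_i = b_i·n_i / q:
  layer 1 (karst limestone): t_1 = 6.21 × 0.15 / 41.86 = 0.02225 d
  layer 2 (clean gravel): t_2 = 11.8 × 0.29 / 41.86 = 0.08174 d
  layer 3 (medium sand): t_3 = 8.46 × 0.24 / 41.86 = 0.04850 d
Total t = Σ t_i = 0.1525 days.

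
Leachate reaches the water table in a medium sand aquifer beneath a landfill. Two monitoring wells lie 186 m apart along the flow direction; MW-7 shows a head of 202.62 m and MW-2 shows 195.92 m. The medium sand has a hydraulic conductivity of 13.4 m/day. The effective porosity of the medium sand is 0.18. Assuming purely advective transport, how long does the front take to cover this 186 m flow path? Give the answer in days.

Hydraulic gradient i = (202.62 − 195.92) / 186 = 6.7 / 186 = 0.03602.
Darcy flux q = K · i = 13.40 × 0.03602 = 0.4827 m/day.
Seepage velocity v = q / n_e = 0.4827 / 0.18 = 2.682 m/day.
Travel time t = L / v = 186 / 2.682 = 69.36 days.

69.4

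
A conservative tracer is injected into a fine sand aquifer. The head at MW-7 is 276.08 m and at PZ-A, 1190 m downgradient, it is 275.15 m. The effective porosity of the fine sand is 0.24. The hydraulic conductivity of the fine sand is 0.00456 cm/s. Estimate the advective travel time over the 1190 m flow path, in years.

254

Convert K: 0.00456 cm/s × 864 = 3.940 m/day.
Hydraulic gradient i = (276.08 − 275.15) / 1190 = 0.93 / 1190 = 0.0007815.
Darcy flux q = K · i = 3.940 × 0.0007815 = 0.003079 m/day.
Seepage velocity v = q / n_e = 0.003079 / 0.24 = 0.01283 m/day.
Travel time t = L / v = 1190 / 0.01283 = 92756 days = 254.0 years.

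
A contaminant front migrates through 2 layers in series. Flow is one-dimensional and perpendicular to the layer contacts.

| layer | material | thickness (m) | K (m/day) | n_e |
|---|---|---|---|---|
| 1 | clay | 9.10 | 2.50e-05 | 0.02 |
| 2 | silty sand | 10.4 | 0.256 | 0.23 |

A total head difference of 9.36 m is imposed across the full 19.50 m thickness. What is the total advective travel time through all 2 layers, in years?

274

With flow normal to the layers, continuity requires the same specific discharge q through every layer.
Σ(b_i/K_i) = 9.10/2.50e-05 + 10.4/0.256 = 3.640e+05 d.
q = Δh / Σ(b_i/K_i) = 9.36 / 3.640e+05 = 2.571e-05 m/day.
In each layer the seepage velocity is v_i = q/n_i, so the layer transit time is t_i = b_i·n_i / q:
  layer 1 (clay): t_1 = 9.10 × 0.02 / 2.571e-05 = 7079 d
  layer 2 (silty sand): t_2 = 10.4 × 0.23 / 2.571e-05 = 93033 d
Total t = Σ t_i = 1.001e+05 days = 274.1 years.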